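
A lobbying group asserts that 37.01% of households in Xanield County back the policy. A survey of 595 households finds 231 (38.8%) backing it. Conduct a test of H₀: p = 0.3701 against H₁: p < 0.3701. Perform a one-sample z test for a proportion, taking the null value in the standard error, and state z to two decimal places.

z = 0.92

p̂ = 231/595 ≈ 0.38824.
SE = √(p₀(1−p₀)/n) = √(0.23313/595) = 0.01979.
z = (0.38824 − 0.3701)/0.01979 = 0.01814/0.01979 = 0.92.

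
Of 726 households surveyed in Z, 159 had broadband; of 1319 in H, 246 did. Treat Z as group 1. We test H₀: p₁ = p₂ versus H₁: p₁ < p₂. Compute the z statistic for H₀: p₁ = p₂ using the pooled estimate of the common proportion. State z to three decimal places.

z = 1.765

p̂₁ = 159/726 ≈ 0.21901, p̂₂ = 246/1319 ≈ 0.18650.
Pooled p̂ = (159+246)/(726+1319) = 405/2045 = 0.19804.
SE = √(p̂(1−p̂)(1/n₁+1/n₂)) = √(0.19804·0.80196·0.00213556) = √(0.000339175) = 0.01842.
z = (0.21901 − 0.18650)/0.01842 = 0.03251/0.01842 = 1.765.
p-value = P(Z < 1.765) ≈ 0.9612.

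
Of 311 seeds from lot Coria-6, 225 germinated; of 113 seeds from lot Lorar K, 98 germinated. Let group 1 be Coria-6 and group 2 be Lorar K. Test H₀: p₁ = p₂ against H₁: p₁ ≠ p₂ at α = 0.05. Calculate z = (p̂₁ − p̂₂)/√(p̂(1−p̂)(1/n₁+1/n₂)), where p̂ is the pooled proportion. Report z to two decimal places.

z = -3.07

p̂₁ = 225/311 ≈ 0.7235, p̂₂ = 98/113 ≈ 0.8673.
Pooled p̂ = (225+98)/(311+113) = 323/424 = 0.7618.
SE = √(0.181465 × 0.012065) = 0.0468.
z = (0.7235 − 0.8673)/0.0468 = -0.1438/0.0468 = -3.07.
p-value = 2·P(Z > 3.073) ≈ 0.0021. With α = 0.05, reject H₀.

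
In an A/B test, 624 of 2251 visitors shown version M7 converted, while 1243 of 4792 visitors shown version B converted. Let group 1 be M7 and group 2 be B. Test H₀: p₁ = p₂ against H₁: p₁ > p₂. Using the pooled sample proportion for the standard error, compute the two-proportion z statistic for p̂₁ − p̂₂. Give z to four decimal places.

z = 1.5800

p̂₁ = 624/2251 ≈ 0.277210, p̂₂ = 1243/4792 ≈ 0.259391.
Pooled p̂ = (624+1243)/(2251+4792) = 1867/7043 = 0.265086.
SE = √(0.194815 × 0.000652928) = 0.011278.
z = (0.277210 − 0.259391)/0.011278 = 0.017819/0.011278 = 1.5800.
p-value = P(Z > 1.580) ≈ 0.0571.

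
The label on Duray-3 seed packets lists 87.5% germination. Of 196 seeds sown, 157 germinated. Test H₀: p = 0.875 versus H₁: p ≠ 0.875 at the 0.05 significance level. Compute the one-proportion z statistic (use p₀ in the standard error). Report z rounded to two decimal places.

z = -3.13

p̂ = 157/196 = 0.80102.
SE = √(p₀(1−p₀)/n) = √(0.10938/196) = 0.02362.
z = (0.80102 − 0.875)/0.02362 = -0.07398/0.02362 = -3.13.
p-value = 2·P(Z > 3.132) ≈ 0.0017, so at α = 0.05 we reject H₀.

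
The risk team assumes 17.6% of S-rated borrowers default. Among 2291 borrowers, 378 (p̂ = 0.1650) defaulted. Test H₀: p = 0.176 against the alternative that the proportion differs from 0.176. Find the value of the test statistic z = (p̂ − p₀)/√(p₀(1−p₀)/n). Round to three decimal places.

z = -1.383

p̂ = 378/2291 ≈ 0.16499.
Standard error under H₀: √(0.176×0.824/2291) = 0.00796.
z = (0.16499 − 0.176)/0.00796 = -0.01101/0.00796 = -1.383.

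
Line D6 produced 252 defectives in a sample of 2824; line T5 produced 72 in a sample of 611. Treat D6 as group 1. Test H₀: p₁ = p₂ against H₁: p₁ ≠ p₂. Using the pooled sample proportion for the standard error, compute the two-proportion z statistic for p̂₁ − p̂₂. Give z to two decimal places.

z = -2.19

p̂₁ = 252/2824 = 0.08924, p̂₂ = 72/611 = 0.11784.
Pooled p̂ = (252+72)/(2824+611) = 324/3435 = 0.09432.
SE = √(p̂(1−p̂)(1/n₁+1/n₂)) = √(0.09432·0.90568·0.00199077) = √(0.000170064) = 0.01304.
z = (0.08924 − 0.11784)/0.01304 = -0.02860/0.01304 = -2.19.
Two-sided p-value ≈ 2·Φ(−2.193) = 0.0283.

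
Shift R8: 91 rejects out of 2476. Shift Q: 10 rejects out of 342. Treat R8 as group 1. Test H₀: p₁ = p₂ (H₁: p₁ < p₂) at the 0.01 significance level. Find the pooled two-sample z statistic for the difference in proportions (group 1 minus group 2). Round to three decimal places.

p̂₁ = 91/2476 = 0.03675, p̂₂ = 10/342 = 0.02924.
Pooled p̂ = (91+10)/(2476+342) = 101/2818 = 0.03584.
SE = √(0.0345564 × 0.00332785) = 0.01072.
z = (0.03675 − 0.02924)/0.01072 = 0.00751/0.01072 = 0.701.
p-value = P(Z < 0.701) ≈ 0.7582. With α = 0.01, fail to reject H₀.

z = 0.701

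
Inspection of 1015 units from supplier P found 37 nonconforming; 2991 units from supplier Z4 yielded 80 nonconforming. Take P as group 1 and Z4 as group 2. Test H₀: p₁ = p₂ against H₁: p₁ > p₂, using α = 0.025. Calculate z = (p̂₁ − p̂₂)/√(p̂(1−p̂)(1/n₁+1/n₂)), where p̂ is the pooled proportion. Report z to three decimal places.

p̂₁ = 37/1015 = 0.036453, p̂₂ = 80/2991 = 0.026747.
Pooled p̂ = (37+80)/(1015+2991) = 117/4006 = 0.029206.
SE = √(p̂(1−p̂)(1/n₁+1/n₂)) = √(0.029206·0.970794·0.00131956) = √(3.74137e-05) = 0.006117.
z = (0.036453 − 0.026747)/0.006117 = 0.009706/0.006117 = 1.587.
p-value = P(Z > 1.587) ≈ 0.0563. With α = 0.025, fail to reject H₀.

z = 1.587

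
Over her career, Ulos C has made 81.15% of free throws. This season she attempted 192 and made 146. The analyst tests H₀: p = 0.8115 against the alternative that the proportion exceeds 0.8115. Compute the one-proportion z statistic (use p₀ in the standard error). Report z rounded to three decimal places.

z = -1.810

p̂ = 146/192 ≈ 0.760417.
SE = √(p₀(1−p₀)/n) = √(0.15297/192) = 0.028226.
z = (0.760417 − 0.8115)/0.028226 = -0.051083/0.028226 = -1.810.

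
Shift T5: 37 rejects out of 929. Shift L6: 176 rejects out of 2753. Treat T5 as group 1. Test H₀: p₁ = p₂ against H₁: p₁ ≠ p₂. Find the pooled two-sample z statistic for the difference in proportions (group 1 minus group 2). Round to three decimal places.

z = -2.721

p̂₁ = 37/929 ≈ 0.039828, p̂₂ = 176/2753 ≈ 0.063930.
Pooled p̂ = (37+176)/(929+2753) = 213/3682 = 0.057849.
SE = √(0.0545025 × 0.00143967) = 0.008858.
z = (0.039828 − 0.063930)/0.008858 = -0.024102/0.008858 = -2.721.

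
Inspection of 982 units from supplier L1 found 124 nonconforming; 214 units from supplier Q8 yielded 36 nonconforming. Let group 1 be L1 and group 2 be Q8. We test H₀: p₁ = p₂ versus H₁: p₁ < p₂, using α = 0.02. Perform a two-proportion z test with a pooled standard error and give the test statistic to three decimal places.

z = -1.634

p̂₁ = 124/982 = 0.12627, p̂₂ = 36/214 = 0.16822.
Pooled p̂ = (124+36)/(982+214) = 160/1196 = 0.13378.
SE = √(0.115882 × 0.00569123) = 0.02568.
z = (0.12627 − 0.16822)/0.02568 = -0.04195/0.02568 = -1.634.
p-value = P(Z < -1.634) ≈ 0.0512; since p > α = 0.02, fail to reject H₀.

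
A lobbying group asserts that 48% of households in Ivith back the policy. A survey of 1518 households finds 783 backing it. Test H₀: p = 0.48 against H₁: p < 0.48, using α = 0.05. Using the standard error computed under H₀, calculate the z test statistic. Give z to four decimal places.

z = 2.7927

p̂ = 783/1518 = 0.5158103.
Under H₀, SE = √(0.48·0.52/1518) = √(0.000164427) = 0.0128229.
z = (0.5158103 − 0.48)/0.0128229 = 0.0358103/0.0128229 = 2.7927.
p-value = P(Z < 2.793) ≈ 0.9974, so at α = 0.05 we fail to reject H₀.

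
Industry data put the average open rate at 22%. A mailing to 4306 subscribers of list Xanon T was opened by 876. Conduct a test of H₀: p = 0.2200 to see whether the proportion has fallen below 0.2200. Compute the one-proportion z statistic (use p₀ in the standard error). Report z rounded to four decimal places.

z = -2.6237

p̂ = 876/4306 ≈ 0.2034371.
Standard error under H₀: √(0.22×0.78/4306) = 0.0063128.
z = (0.2034371 − 0.22)/0.0063128 = -0.0165629/0.0063128 = -2.6237.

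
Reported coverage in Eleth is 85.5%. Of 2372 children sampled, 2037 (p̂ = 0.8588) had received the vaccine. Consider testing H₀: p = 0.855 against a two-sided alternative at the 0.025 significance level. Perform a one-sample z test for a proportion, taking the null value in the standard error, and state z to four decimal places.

z = 0.5213

p̂ = 2037/2372 = 0.858769.
SE = √(p₀(1−p₀)/n) = √(0.12398/2372) = 0.007230.
z = (0.858769 − 0.855)/0.007230 = 0.003769/0.007230 = 0.5213.
p-value = 2·P(Z > 0.521) ≈ 0.6021; since p > α = 0.025, fail to reject H₀.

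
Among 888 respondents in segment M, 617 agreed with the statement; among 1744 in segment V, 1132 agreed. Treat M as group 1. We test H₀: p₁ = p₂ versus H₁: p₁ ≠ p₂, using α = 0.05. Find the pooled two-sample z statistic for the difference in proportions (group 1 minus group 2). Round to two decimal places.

z = 2.35

p̂₁ = 617/888 ≈ 0.69482, p̂₂ = 1132/1744 ≈ 0.64908.
Pooled p̂ = (617+1132)/(888+1744) = 1749/2632 = 0.66451.
SE = √(0.222935 × 0.00169952) = 0.01946.
z = (0.69482 − 0.64908)/0.01946 = 0.04574/0.01946 = 2.35.
Two-sided p-value ≈ 2·Φ(−2.350) = 0.0188, so at α = 0.05 we reject H₀.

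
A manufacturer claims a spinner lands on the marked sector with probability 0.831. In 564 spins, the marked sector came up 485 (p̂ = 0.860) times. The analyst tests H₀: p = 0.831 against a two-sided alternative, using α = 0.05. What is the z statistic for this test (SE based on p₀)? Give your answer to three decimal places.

p̂ = 485/564 ≈ 0.85993.
Standard error under H₀: √(0.831×0.169/564) = 0.01578.
z = (0.85993 − 0.831)/0.01578 = 0.02893/0.01578 = 1.833.
p-value = 2·P(Z > 1.833) ≈ 0.0668; since p > α = 0.05, fail to reject H₀.

z = 1.833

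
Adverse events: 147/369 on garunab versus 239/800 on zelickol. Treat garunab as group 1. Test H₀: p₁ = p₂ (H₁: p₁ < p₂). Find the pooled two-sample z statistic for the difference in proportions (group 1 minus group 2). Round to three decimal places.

p̂₁ = 147/369 = 0.398374, p̂₂ = 239/800 = 0.298750.
Pooled p̂ = (147+239)/(369+800) = 386/1169 = 0.330197.
SE = √(0.221167 × 0.00396003) = 0.029594.
z = (0.398374 − 0.298750)/0.029594 = 0.099624/0.029594 = 3.366.
p-value = P(Z < 3.366) ≈ 0.9996.

z = 3.366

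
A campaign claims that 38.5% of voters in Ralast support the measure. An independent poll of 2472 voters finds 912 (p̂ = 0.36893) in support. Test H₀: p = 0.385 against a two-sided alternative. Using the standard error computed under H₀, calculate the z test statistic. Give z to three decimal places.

z = -1.642

p̂ = 912/2472 = 0.368932.
Under H₀, SE = √(0.385·0.615/2472) = √(9.57828e-05) = 0.009787.
z = (0.368932 − 0.385)/0.009787 = -0.016068/0.009787 = -1.642.
p-value = 2·P(Z > 1.642) ≈ 0.1006.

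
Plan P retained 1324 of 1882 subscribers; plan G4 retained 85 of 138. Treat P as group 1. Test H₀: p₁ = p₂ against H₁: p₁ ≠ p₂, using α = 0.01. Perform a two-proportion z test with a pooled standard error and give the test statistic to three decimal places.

z = 2.162

p̂₁ = 1324/1882 = 0.70351, p̂₂ = 85/138 = 0.61594.
Pooled p̂ = (1324+85)/(1882+138) = 1409/2020 = 0.69752.
SE = √(p̂(1−p̂)(1/n₁+1/n₂)) = √(0.69752·0.30248·0.00777773) = √(0.00164098) = 0.04051.
z = (0.70351 − 0.61594)/0.04051 = 0.08757/0.04051 = 2.162.
p-value = 2·P(Z > 2.162) ≈ 0.0306. With α = 0.01, fail to reject H₀.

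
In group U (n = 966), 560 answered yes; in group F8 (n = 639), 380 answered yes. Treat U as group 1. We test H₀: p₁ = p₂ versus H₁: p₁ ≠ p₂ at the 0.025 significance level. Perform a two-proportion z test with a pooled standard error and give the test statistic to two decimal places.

z = -0.60

p̂₁ = 560/966 ≈ 0.5797, p̂₂ = 380/639 ≈ 0.5947.
Pooled p̂ = (560+380)/(966+639) = 940/1605 = 0.5857.
SE = √(p̂(1−p̂)(1/n₁+1/n₂)) = √(0.5857·0.4143·0.00260014) = √(0.000630952) = 0.0251.
z = (0.5797 − 0.5947)/0.0251 = -0.0150/0.0251 = -0.60.
p-value = 2·P(Z > 0.596) ≈ 0.5512. With α = 0.025, fail to reject H₀.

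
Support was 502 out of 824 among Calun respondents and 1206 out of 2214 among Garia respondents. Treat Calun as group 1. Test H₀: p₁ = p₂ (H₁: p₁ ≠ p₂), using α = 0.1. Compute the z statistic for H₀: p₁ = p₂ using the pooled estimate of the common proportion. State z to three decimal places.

z = 3.186

p̂₁ = 502/824 ≈ 0.609223, p̂₂ = 1206/2214 ≈ 0.544715.
Pooled p̂ = (502+1206)/(824+2214) = 1708/3038 = 0.562212.
SE = √(0.24613 × 0.00166526) = 0.020245.
z = (0.609223 − 0.544715)/0.020245 = 0.064508/0.020245 = 3.186.
p-value = 2·P(Z > 3.186) ≈ 0.0014, so at α = 0.1 we reject H₀.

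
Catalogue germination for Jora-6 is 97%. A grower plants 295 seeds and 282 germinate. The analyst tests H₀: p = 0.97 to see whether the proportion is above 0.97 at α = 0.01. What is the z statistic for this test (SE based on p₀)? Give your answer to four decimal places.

p̂ = 282/295 ≈ 0.955932.
Under H₀, SE = √(0.97·0.03/295) = √(9.86441e-05) = 0.009932.
z = (0.955932 − 0.97)/0.009932 = -0.014068/0.009932 = -1.4164.
p-value = P(Z > -1.416) ≈ 0.9217, so at α = 0.01 we fail to reject H₀.

z = -1.4164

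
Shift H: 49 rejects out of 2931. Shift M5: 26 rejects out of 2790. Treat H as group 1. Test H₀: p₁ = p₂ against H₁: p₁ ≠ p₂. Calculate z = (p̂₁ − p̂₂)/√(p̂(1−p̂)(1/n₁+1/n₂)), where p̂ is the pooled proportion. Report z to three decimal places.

z = 2.459

p̂₁ = 49/2931 ≈ 0.016718, p̂₂ = 26/2790 ≈ 0.009319.
Pooled p̂ = (49+26)/(2931+2790) = 75/5721 = 0.013110.
SE = √(0.0129377 × 0.000699603) = 0.003009.
z = (0.016718 − 0.009319)/0.003009 = 0.007399/0.003009 = 2.459.
p-value = 2·P(Z > 2.459) ≈ 0.0139.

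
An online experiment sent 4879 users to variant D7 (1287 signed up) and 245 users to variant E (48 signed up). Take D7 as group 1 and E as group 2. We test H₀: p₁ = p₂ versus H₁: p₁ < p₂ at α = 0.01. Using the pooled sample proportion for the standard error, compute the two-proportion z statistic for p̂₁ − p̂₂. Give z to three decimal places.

p̂₁ = 1287/4879 ≈ 0.263784, p̂₂ = 48/245 ≈ 0.195918.
Pooled p̂ = (1287+48)/(4879+245) = 1335/5124 = 0.260539.
SE = √(0.192658 × 0.00428659) = 0.028738.
z = (0.263784 − 0.195918)/0.028738 = 0.067866/0.028738 = 2.362.
p-value = P(Z < 2.362) ≈ 0.9909; since p > α = 0.01, fail to reject H₀.

z = 2.362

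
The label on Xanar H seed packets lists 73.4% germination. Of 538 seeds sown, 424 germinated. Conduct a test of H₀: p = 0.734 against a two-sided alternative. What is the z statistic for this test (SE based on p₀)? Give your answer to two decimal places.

p̂ = 424/538 ≈ 0.78810.
Standard error under H₀: √(0.734×0.266/538) = 0.01905.
z = (0.78810 − 0.734)/0.01905 = 0.05410/0.01905 = 2.84.

z = 2.84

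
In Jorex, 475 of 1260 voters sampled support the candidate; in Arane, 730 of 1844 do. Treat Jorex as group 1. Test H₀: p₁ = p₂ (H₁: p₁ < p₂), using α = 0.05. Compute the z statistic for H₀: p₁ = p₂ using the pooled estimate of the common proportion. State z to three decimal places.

p̂₁ = 475/1260 = 0.37698, p̂₂ = 730/1844 = 0.39588.
Pooled p̂ = (475+730)/(1260+1844) = 1205/3104 = 0.38821.
SE = √(p̂(1−p̂)(1/n₁+1/n₂)) = √(0.38821·0.61179·0.00133595) = √(0.000317292) = 0.01781.
z = (0.37698 − 0.39588)/0.01781 = -0.01890/0.01781 = -1.061.
p-value = P(Z < -1.061) ≈ 0.1444; since p > α = 0.05, fail to reject H₀.

z = -1.061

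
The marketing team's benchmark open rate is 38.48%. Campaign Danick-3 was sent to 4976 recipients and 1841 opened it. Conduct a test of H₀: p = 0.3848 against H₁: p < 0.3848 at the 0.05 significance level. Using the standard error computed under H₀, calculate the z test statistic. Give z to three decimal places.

p̂ = 1841/4976 = 0.369976.
SE = √(p₀(1−p₀)/n) = √(0.23673/4976) = 0.006897.
z = (0.369976 − 0.3848)/0.006897 = -0.014824/0.006897 = -2.149.
p-value = P(Z < -2.149) ≈ 0.0158; since p < α = 0.05, reject H₀.

z = -2.149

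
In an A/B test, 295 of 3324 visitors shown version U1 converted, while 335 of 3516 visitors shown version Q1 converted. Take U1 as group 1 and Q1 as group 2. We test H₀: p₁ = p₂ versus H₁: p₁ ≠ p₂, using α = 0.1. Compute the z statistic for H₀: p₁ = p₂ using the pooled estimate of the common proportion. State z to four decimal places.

p̂₁ = 295/3324 ≈ 0.088748, p̂₂ = 335/3516 ≈ 0.095279.
Pooled p̂ = (295+335)/(3324+3516) = 630/6840 = 0.092105.
SE = √(p̂(1−p̂)(1/n₁+1/n₂)) = √(0.092105·0.907895·0.000585256) = √(4.89402e-05) = 0.006996.
z = (0.088748 − 0.095279)/0.006996 = -0.006531/0.006996 = -0.9335.
Two-sided p-value ≈ 2·Φ(−0.933) = 0.3506, so at α = 0.1 we fail to reject H₀.

z = -0.9335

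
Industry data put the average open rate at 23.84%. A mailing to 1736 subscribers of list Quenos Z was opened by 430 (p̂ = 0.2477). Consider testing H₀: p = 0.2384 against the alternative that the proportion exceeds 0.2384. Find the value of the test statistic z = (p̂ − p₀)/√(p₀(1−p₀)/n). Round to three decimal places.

p̂ = 430/1736 ≈ 0.24770.
Standard error under H₀: √(0.2384×0.7616/1736) = 0.01023.
z = (0.24770 − 0.2384)/0.01023 = 0.00930/0.01023 = 0.909.
p-value = P(Z > 0.909) ≈ 0.1817.

z = 0.909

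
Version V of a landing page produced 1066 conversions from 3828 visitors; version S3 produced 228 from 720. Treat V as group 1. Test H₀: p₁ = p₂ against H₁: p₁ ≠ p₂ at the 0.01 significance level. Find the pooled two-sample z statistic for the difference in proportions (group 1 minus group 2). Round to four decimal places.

p̂₁ = 1066/3828 ≈ 0.2784744, p̂₂ = 228/720 ≈ 0.3166667.
Pooled p̂ = (1066+228)/(3828+720) = 1294/4548 = 0.2845207.
SE = √(p̂(1−p̂)(1/n₁+1/n₂)) = √(0.2845207·0.7154793·0.00165012) = √(0.000335913) = 0.0183279.
z = (0.2784744 − 0.3166667)/0.0183279 = -0.0381923/0.0183279 = -2.0838.
p-value = 2·P(Z > 2.084) ≈ 0.0372, so at α = 0.01 we fail to reject H₀.

z = -2.0838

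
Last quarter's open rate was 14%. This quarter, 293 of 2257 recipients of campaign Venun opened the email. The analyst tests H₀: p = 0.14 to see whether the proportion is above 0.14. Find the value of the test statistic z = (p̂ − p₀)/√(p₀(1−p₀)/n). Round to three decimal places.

z = -1.394

p̂ = 293/2257 ≈ 0.129818.
Standard error under H₀: √(0.14×0.86/2257) = 0.007304.
z = (0.129818 − 0.14)/0.007304 = -0.010182/0.007304 = -1.394.
p-value = P(Z > -1.394) ≈ 0.9183.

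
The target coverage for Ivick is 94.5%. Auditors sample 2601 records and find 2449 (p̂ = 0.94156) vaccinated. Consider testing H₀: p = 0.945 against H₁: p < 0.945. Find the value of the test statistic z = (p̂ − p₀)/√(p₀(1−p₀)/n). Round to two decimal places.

z = -0.77

p̂ = 2449/2601 ≈ 0.94156.
Under H₀, SE = √(0.945·0.055/2601) = √(1.99827e-05) = 0.00447.
z = (0.94156 − 0.945)/0.00447 = -0.00344/0.00447 = -0.77.
p-value = P(Z < -0.769) ≈ 0.2208.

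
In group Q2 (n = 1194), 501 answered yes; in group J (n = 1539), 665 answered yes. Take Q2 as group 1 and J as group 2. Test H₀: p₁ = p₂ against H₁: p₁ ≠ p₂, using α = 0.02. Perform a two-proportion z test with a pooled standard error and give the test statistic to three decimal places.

z = -0.655

p̂₁ = 501/1194 = 0.41960, p̂₂ = 665/1539 = 0.43210.
Pooled p̂ = (501+665)/(1194+1539) = 1166/2733 = 0.42664.
SE = √(p̂(1−p̂)(1/n₁+1/n₂)) = √(0.42664·0.57336·0.00148729) = √(0.000363819) = 0.01907.
z = (0.41960 − 0.43210)/0.01907 = -0.01250/0.01907 = -0.655.
Two-sided p-value ≈ 2·Φ(−0.655) = 0.5122; since p > α = 0.02, fail to reject H₀.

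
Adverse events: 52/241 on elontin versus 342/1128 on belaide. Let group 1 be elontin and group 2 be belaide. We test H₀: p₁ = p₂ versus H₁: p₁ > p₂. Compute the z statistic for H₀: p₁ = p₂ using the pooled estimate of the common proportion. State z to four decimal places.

z = -2.7211

p̂₁ = 52/241 ≈ 0.215768, p̂₂ = 342/1128 ≈ 0.303191.
Pooled p̂ = (52+342)/(241+1128) = 394/1369 = 0.287801.
SE = √(0.204972 × 0.0050359) = 0.032128.
z = (0.215768 − 0.303191)/0.032128 = -0.087423/0.032128 = -2.7211.
p-value = P(Z > -2.721) ≈ 0.9967.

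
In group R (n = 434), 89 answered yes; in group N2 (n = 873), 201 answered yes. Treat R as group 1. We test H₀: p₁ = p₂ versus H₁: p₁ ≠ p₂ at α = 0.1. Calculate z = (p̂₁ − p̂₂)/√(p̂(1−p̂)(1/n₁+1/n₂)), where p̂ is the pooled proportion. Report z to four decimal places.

p̂₁ = 89/434 = 0.2050691, p̂₂ = 201/873 = 0.2302405.
Pooled p̂ = (89+201)/(434+873) = 290/1307 = 0.2218822.
SE = √(p̂(1−p̂)(1/n₁+1/n₂)) = √(0.2218822·0.7781178·0.00344962) = √(0.000595579) = 0.0244045.
z = (0.2050691 − 0.2302405)/0.0244045 = -0.0251714/0.0244045 = -1.0314.
p-value = 2·P(Z > 1.031) ≈ 0.3023, so at α = 0.1 we fail to reject H₀.

z = -1.0314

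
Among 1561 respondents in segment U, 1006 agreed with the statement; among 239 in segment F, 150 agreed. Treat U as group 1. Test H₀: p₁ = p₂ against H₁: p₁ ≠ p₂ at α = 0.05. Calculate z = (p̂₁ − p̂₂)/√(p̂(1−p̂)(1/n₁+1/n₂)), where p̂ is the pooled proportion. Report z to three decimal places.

p̂₁ = 1006/1561 ≈ 0.64446, p̂₂ = 150/239 ≈ 0.62762.
Pooled p̂ = (1006+150)/(1561+239) = 1156/1800 = 0.64222.
SE = √(0.229773 × 0.00482472) = 0.03330.
z = (0.64446 − 0.62762)/0.03330 = 0.01684/0.03330 = 0.506.
Two-sided p-value ≈ 2·Φ(−0.506) = 0.6129; since p > α = 0.05, fail to reject H₀.

z = 0.506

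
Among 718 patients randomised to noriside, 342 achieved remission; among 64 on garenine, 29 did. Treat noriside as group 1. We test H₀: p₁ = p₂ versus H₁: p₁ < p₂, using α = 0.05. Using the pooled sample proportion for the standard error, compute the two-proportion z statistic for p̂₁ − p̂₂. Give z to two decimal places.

p̂₁ = 342/718 = 0.4763, p̂₂ = 29/64 = 0.4531.
Pooled p̂ = (342+29)/(718+64) = 371/782 = 0.4744.
SE = √(p̂(1−p̂)(1/n₁+1/n₂)) = √(0.4744·0.5256·0.0170178) = √(0.00424331) = 0.0651.
z = (0.4763 − 0.4531)/0.0651 = 0.0232/0.0651 = 0.36.
p-value = P(Z < 0.356) ≈ 0.6391, so at α = 0.05 we fail to reject H₀.

z = 0.36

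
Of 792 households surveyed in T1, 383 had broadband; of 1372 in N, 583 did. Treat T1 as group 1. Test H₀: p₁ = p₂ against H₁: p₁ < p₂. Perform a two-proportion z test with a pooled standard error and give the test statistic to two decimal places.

p̂₁ = 383/792 ≈ 0.4836, p̂₂ = 583/1372 ≈ 0.4249.
Pooled p̂ = (383+583)/(792+1372) = 966/2164 = 0.4464.
SE = √(0.247127 × 0.00199149) = 0.0222.
z = (0.4836 − 0.4249)/0.0222 = 0.0587/0.0222 = 2.64.

z = 2.64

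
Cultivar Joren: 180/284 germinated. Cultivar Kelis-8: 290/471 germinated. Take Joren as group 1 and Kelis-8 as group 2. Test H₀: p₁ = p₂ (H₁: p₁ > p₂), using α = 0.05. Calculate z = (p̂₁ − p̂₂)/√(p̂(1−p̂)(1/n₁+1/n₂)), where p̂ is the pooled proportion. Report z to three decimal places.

z = 0.497

p̂₁ = 180/284 ≈ 0.63380, p̂₂ = 290/471 ≈ 0.61571.
Pooled p̂ = (180+290)/(284+471) = 470/755 = 0.62252.
SE = √(0.23499 × 0.00564427) = 0.03642.
z = (0.63380 − 0.61571)/0.03642 = 0.01809/0.03642 = 0.497.
p-value = P(Z > 0.497) ≈ 0.3097, so at α = 0.05 we fail to reject H₀.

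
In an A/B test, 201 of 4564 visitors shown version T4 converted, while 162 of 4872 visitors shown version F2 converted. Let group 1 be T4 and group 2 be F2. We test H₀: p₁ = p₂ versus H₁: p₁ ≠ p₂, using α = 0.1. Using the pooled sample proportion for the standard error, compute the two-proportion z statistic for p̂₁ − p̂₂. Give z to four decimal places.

p̂₁ = 201/4564 = 0.0440403, p̂₂ = 162/4872 = 0.0332512.
Pooled p̂ = (201+162)/(4564+4872) = 363/9436 = 0.0384697.
SE = √(0.0369898 × 0.000424361) = 0.0039619.
z = (0.0440403 − 0.0332512)/0.0039619 = 0.0107891/0.0039619 = 2.7232.
Two-sided p-value ≈ 2·Φ(−2.723) = 0.0065. With α = 0.1, reject H₀.

z = 2.7232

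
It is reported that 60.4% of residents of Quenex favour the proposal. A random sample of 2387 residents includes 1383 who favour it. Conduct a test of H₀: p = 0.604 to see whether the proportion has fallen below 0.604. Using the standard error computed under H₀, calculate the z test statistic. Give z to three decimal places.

p̂ = 1383/2387 = 0.57939.
Under H₀, SE = √(0.604·0.396/2387) = √(0.000100203) = 0.01001.
z = (0.57939 − 0.604)/0.01001 = -0.02461/0.01001 = -2.459.

z = -2.459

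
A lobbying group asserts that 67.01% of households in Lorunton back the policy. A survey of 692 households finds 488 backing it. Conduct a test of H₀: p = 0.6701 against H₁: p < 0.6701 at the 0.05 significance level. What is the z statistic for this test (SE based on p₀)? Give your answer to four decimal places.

p̂ = 488/692 = 0.7052023.
SE = √(p₀(1−p₀)/n) = √(0.22107/692) = 0.0178734.
z = (0.7052023 − 0.6701)/0.0178734 = 0.0351023/0.0178734 = 1.9639.
p-value = P(Z < 1.964) ≈ 0.9752. With α = 0.05, fail to reject H₀.

z = 1.9639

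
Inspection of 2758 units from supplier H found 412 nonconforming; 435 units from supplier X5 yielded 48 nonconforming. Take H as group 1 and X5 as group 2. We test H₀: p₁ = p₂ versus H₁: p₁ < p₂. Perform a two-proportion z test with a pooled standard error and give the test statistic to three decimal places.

p̂₁ = 412/2758 ≈ 0.14938, p̂₂ = 48/435 ≈ 0.11034.
Pooled p̂ = (412+48)/(2758+435) = 460/3193 = 0.14407.
SE = √(0.12331 × 0.00266143) = 0.01812.
z = (0.14938 − 0.11034)/0.01812 = 0.03904/0.01812 = 2.155.

z = 2.155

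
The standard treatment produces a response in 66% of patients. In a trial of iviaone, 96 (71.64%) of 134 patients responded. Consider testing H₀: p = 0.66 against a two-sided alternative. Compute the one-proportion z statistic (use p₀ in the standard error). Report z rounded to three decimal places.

p̂ = 96/134 ≈ 0.71642.
SE = √(p₀(1−p₀)/n) = √(0.2244/134) = 0.04092.
z = (0.71642 − 0.66)/0.04092 = 0.05642/0.04092 = 1.379.
p-value = 2·P(Z > 1.379) ≈ 0.1680.

z = 1.379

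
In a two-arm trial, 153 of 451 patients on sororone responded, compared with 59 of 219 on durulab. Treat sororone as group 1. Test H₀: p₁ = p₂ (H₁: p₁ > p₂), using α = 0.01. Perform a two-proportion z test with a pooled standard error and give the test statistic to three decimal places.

p̂₁ = 153/451 = 0.33925, p̂₂ = 59/219 = 0.26941.
Pooled p̂ = (153+59)/(451+219) = 212/670 = 0.31642.
SE = √(p̂(1−p̂)(1/n₁+1/n₂)) = √(0.31642·0.68358·0.0067835) = √(0.00146726) = 0.03830.
z = (0.33925 − 0.26941)/0.03830 = 0.06984/0.03830 = 1.823.
p-value = P(Z > 1.823) ≈ 0.0341. With α = 0.01, fail to reject H₀.

z = 1.823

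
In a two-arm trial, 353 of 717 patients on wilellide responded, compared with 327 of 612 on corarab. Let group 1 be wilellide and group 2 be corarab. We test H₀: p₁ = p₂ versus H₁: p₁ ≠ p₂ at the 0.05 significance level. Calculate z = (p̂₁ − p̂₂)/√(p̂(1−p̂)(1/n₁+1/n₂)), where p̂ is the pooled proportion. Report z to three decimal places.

z = -1.526

p̂₁ = 353/717 = 0.49233, p̂₂ = 327/612 = 0.53431.
Pooled p̂ = (353+327)/(717+612) = 680/1329 = 0.51166.
SE = √(0.249864 × 0.00302869) = 0.02751.
z = (0.49233 − 0.53431)/0.02751 = -0.04198/0.02751 = -1.526.
p-value = 2·P(Z > 1.526) ≈ 0.1270, so at α = 0.05 we fail to reject H₀.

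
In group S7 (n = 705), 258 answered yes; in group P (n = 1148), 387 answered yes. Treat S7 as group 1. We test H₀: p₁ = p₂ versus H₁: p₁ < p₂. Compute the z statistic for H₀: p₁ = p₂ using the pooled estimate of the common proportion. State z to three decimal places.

z = 1.266

p̂₁ = 258/705 = 0.36596, p̂₂ = 387/1148 = 0.33711.
Pooled p̂ = (258+387)/(705+1148) = 645/1853 = 0.34808.
SE = √(p̂(1−p̂)(1/n₁+1/n₂)) = √(0.34808·0.65192·0.00228952) = √(0.000519541) = 0.02279.
z = (0.36596 − 0.33711)/0.02279 = 0.02885/0.02279 = 1.266.
p-value = P(Z < 1.266) ≈ 0.8972.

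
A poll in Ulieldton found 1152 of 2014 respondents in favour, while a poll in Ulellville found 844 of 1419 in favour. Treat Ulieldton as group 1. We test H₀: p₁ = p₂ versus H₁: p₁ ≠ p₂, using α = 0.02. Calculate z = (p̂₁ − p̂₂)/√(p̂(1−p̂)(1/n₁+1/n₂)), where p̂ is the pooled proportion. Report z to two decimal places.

p̂₁ = 1152/2014 = 0.5720, p̂₂ = 844/1419 = 0.5948.
Pooled p̂ = (1152+844)/(2014+1419) = 1996/3433 = 0.5814.
SE = √(0.243371 × 0.00120125) = 0.0171.
z = (0.5720 − 0.5948)/0.0171 = -0.0228/0.0171 = -1.33.
Two-sided p-value ≈ 2·Φ(−1.333) = 0.1826. With α = 0.02, fail to reject H₀.

z = -1.33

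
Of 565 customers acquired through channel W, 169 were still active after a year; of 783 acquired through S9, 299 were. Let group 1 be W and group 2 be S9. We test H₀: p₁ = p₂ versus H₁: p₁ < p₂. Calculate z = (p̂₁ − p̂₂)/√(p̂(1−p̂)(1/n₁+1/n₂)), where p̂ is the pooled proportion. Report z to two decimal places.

p̂₁ = 169/565 = 0.2991, p̂₂ = 299/783 = 0.3819.
Pooled p̂ = (169+299)/(565+783) = 468/1348 = 0.3472.
SE = √(p̂(1−p̂)(1/n₁+1/n₂)) = √(0.3472·0.6528·0.00304705) = √(0.000690603) = 0.0263.
z = (0.2991 − 0.3819)/0.0263 = -0.0828/0.0263 = -3.15.
p-value = P(Z < -3.149) ≈ 0.0008.

z = -3.15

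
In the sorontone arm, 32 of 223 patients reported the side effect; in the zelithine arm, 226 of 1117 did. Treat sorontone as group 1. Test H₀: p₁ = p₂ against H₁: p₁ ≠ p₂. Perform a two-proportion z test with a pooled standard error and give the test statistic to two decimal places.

p̂₁ = 32/223 ≈ 0.1435, p̂₂ = 226/1117 ≈ 0.2023.
Pooled p̂ = (32+226)/(223+1117) = 258/1340 = 0.1925.
SE = √(p̂(1−p̂)(1/n₁+1/n₂)) = √(0.1925·0.8075·0.00537956) = √(0.000836342) = 0.0289.
z = (0.1435 − 0.2023)/0.0289 = -0.0588/0.0289 = -2.03.

z = -2.03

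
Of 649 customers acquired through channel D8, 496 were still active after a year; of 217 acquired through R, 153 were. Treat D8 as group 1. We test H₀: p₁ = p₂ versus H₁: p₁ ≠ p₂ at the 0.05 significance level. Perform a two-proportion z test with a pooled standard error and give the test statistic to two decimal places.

z = 1.74

p̂₁ = 496/649 = 0.7643, p̂₂ = 153/217 = 0.7051.
Pooled p̂ = (496+153)/(649+217) = 649/866 = 0.7494.
SE = √(0.187788 × 0.00614913) = 0.0340.
z = (0.7643 − 0.7051)/0.0340 = 0.0592/0.0340 = 1.74.
Two-sided p-value ≈ 2·Φ(−1.742) = 0.0816. With α = 0.05, fail to reject H₀.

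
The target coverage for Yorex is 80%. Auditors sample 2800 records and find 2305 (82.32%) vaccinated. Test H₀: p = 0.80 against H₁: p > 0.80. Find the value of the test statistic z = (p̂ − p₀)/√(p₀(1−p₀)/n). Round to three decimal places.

p̂ = 2305/2800 ≈ 0.823214.
SE = √(p₀(1−p₀)/n) = √(0.16/2800) = 0.007559.
z = (0.823214 − 0.8)/0.007559 = 0.023214/0.007559 = 3.071.
p-value = P(Z > 3.071) ≈ 0.0011.

z = 3.071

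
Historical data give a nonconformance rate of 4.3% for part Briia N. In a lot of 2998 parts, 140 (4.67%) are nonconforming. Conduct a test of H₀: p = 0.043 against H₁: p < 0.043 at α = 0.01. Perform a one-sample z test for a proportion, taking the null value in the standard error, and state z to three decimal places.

p̂ = 140/2998 ≈ 0.046698.
SE = √(p₀(1−p₀)/n) = √(0.041151/2998) = 0.003705.
z = (0.046698 − 0.043)/0.003705 = 0.003698/0.003705 = 0.998.
p-value = P(Z < 0.998) ≈ 0.8409, so at α = 0.01 we fail to reject H₀.

z = 0.998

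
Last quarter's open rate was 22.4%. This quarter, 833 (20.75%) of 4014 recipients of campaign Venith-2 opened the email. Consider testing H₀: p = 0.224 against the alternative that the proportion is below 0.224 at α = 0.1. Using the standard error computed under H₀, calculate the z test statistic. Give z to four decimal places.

p̂ = 833/4014 = 0.2075237.
Standard error under H₀: √(0.224×0.776/4014) = 0.0065806.
z = (0.2075237 − 0.224)/0.0065806 = -0.0164763/0.0065806 = -2.5038.
p-value = P(Z < -2.504) ≈ 0.0061, so at α = 0.1 we reject H₀.

z = -2.5038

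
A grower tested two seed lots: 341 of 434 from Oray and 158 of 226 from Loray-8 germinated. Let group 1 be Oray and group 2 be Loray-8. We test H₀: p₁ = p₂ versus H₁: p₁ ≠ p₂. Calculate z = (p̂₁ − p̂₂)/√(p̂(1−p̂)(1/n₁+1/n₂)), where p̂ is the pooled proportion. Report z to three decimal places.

z = 2.458

p̂₁ = 341/434 = 0.78571, p̂₂ = 158/226 = 0.69912.
Pooled p̂ = (341+158)/(434+226) = 499/660 = 0.75606.
SE = √(p̂(1−p̂)(1/n₁+1/n₂)) = √(0.75606·0.24394·0.00672893) = √(0.00124104) = 0.03523.
z = (0.78571 − 0.69912)/0.03523 = 0.08659/0.03523 = 2.458.
Two-sided p-value ≈ 2·Φ(−2.458) = 0.0140.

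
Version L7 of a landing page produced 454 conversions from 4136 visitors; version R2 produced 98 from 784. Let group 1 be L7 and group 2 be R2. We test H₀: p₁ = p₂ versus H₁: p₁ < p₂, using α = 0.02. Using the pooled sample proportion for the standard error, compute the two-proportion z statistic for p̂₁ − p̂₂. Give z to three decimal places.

z = -1.239

p̂₁ = 454/4136 = 0.10977, p̂₂ = 98/784 = 0.12500.
Pooled p̂ = (454+98)/(4136+784) = 552/4920 = 0.11220.
SE = √(p̂(1−p̂)(1/n₁+1/n₂)) = √(0.11220·0.88780·0.00151729) = √(0.000151133) = 0.01229.
z = (0.10977 − 0.12500)/0.01229 = -0.01523/0.01229 = -1.239.
p-value = P(Z < -1.239) ≈ 0.1077; since p > α = 0.02, fail to reject H₀.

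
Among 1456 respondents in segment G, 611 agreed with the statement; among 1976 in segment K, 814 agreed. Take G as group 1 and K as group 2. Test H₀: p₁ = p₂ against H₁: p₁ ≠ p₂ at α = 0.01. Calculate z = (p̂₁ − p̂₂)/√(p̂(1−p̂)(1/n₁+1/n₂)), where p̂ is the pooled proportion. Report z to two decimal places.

z = 0.45

p̂₁ = 611/1456 ≈ 0.4196, p̂₂ = 814/1976 ≈ 0.4119.
Pooled p̂ = (611+814)/(1456+1976) = 1425/3432 = 0.4152.
SE = √(0.242811 × 0.00119289) = 0.0170.
z = (0.4196 − 0.4119)/0.0170 = 0.0077/0.0170 = 0.45.
p-value = 2·P(Z > 0.452) ≈ 0.6510; since p > α = 0.01, fail to reject H₀.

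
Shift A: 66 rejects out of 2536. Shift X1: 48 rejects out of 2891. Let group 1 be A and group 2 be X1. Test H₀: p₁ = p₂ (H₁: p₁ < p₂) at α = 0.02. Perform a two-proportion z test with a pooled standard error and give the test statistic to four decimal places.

z = 2.4149

p̂₁ = 66/2536 ≈ 0.0260252, p̂₂ = 48/2891 ≈ 0.0166033.
Pooled p̂ = (66+48)/(2536+2891) = 114/5427 = 0.0210061.
SE = √(p̂(1−p̂)(1/n₁+1/n₂)) = √(0.0210061·0.9789939·0.000740223) = √(1.52226e-05) = 0.0039016.
z = (0.0260252 − 0.0166033)/0.0039016 = 0.0094219/0.0039016 = 2.4149.
p-value = P(Z < 2.415) ≈ 0.9921. With α = 0.02, fail to reject H₀.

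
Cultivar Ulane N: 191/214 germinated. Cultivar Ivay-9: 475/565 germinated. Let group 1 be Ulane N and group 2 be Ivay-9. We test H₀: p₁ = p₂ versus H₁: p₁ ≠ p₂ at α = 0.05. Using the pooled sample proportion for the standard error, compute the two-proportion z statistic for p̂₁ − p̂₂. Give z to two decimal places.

p̂₁ = 191/214 = 0.8925, p̂₂ = 475/565 = 0.8407.
Pooled p̂ = (191+475)/(214+565) = 666/779 = 0.8549.
SE = √(0.124016 × 0.00644281) = 0.0283.
z = (0.8925 − 0.8407)/0.0283 = 0.0518/0.0283 = 1.83.
p-value = 2·P(Z > 1.833) ≈ 0.0668; since p > α = 0.05, fail to reject H₀.

z = 1.83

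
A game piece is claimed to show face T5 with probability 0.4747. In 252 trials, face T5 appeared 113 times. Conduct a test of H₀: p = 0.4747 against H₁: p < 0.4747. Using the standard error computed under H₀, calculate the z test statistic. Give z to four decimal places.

z = -0.8357

p̂ = 113/252 = 0.4484127.
Standard error under H₀: √(0.4747×0.5253/252) = 0.0314567.
z = (0.4484127 − 0.4747)/0.0314567 = -0.0262873/0.0314567 = -0.8357.
p-value = P(Z < -0.836) ≈ 0.2017.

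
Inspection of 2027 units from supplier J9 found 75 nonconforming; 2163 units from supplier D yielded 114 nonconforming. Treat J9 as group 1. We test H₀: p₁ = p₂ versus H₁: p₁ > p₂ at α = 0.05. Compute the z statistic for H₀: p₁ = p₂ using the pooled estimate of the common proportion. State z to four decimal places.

z = -2.4477

p̂₁ = 75/2027 = 0.0370005, p̂₂ = 114/2163 = 0.0527046.
Pooled p̂ = (75+114)/(2027+2163) = 189/4190 = 0.0451074.
SE = √(p̂(1−p̂)(1/n₁+1/n₂)) = √(0.0451074·0.9548926·0.000955661) = √(4.11629e-05) = 0.0064158.
z = (0.0370005 − 0.0527046)/0.0064158 = -0.0157041/0.0064158 = -2.4477.
p-value = P(Z > -2.448) ≈ 0.9928, so at α = 0.05 we fail to reject H₀.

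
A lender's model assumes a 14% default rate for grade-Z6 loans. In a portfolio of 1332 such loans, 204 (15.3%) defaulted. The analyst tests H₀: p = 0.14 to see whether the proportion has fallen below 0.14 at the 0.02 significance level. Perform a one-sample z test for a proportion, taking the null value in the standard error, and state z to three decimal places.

z = 1.383

p̂ = 204/1332 = 0.15315.
Under H₀, SE = √(0.14·0.86/1332) = √(9.03904e-05) = 0.00951.
z = (0.15315 − 0.14)/0.00951 = 0.01315/0.00951 = 1.383.
p-value = P(Z < 1.383) ≈ 0.9167; since p > α = 0.02, fail to reject H₀.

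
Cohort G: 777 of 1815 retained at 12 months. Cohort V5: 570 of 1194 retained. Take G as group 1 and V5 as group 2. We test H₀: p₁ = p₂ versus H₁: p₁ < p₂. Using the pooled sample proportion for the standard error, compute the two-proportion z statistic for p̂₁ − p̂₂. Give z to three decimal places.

p̂₁ = 777/1815 ≈ 0.42810, p̂₂ = 570/1194 ≈ 0.47739.
Pooled p̂ = (777+570)/(1815+1194) = 1347/3009 = 0.44766.
SE = √(p̂(1−p̂)(1/n₁+1/n₂)) = √(0.44766·0.55234·0.00138849) = √(0.000343317) = 0.01853.
z = (0.42810 − 0.47739)/0.01853 = -0.04929/0.01853 = -2.660.
p-value = P(Z < -2.660) ≈ 0.0039.

z = -2.660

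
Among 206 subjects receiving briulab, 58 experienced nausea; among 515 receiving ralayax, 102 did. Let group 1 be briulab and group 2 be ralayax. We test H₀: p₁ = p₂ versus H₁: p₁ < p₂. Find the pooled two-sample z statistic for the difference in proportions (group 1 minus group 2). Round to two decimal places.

p̂₁ = 58/206 ≈ 0.28155, p̂₂ = 102/515 ≈ 0.19806.
Pooled p̂ = (58+102)/(206+515) = 160/721 = 0.22191.
SE = √(0.172668 × 0.00679612) = 0.03426.
z = (0.28155 − 0.19806)/0.03426 = 0.08349/0.03426 = 2.44.
p-value = P(Z < 2.437) ≈ 0.9926.

z = 2.44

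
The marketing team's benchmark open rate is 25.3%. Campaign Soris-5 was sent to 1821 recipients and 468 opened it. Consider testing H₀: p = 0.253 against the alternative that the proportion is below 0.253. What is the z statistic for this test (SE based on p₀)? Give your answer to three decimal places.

z = 0.393

p̂ = 468/1821 = 0.25700.
Standard error under H₀: √(0.253×0.747/1821) = 0.01019.
z = (0.25700 − 0.253)/0.01019 = 0.00400/0.01019 = 0.393.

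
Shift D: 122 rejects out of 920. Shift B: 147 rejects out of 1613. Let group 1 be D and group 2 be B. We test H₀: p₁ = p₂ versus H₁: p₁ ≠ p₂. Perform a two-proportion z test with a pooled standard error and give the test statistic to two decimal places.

z = 3.26

p̂₁ = 122/920 ≈ 0.13261, p̂₂ = 147/1613 ≈ 0.09113.
Pooled p̂ = (122+147)/(920+1613) = 269/2533 = 0.10620.
SE = √(p̂(1−p̂)(1/n₁+1/n₂)) = √(0.10620·0.89380·0.00170692) = √(0.000162021) = 0.01273.
z = (0.13261 − 0.09113)/0.01273 = 0.04148/0.01273 = 3.26.
Two-sided p-value ≈ 2·Φ(−3.258) = 0.0011.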